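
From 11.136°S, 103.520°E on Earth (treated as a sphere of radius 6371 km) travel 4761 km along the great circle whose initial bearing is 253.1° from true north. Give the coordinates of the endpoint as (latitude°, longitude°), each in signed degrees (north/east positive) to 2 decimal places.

Angular distance δ = d/R = 4761/6371 = 0.74729 rad; initial bearing θ = 4.4174 rad.
sin φ₂ = sin φ₁ cos δ + cos φ₁ sin δ cos θ = (-0.1931)(0.7335) + (0.9812)(0.6797)(-0.2907) = -0.3355, so φ₂ = -19.60°.
Δλ = atan2(sin θ sin δ cos φ₁, cos δ − sin φ₁ sin φ₂) = atan2(-0.6381, 0.6687) = -43.656°.
λ₂ = 103.520° − 43.656° = 59.86°.

-19.60°, 59.86°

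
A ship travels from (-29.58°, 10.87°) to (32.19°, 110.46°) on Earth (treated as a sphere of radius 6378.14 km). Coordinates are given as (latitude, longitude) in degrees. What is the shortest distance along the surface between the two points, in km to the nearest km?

In radians: φ₁ = -0.5163, φ₂ = 0.5618, Δλ = 99.590° = 1.7382 rad.
cos c = sin φ₁ sin φ₂ + cos φ₁ cos φ₂ cos Δλ = (-0.4936)(0.5327) + (0.8697)(0.8463)(-0.1666) = -0.38559,
so c = arccos(-0.38559) = 1.96664 rad.
Distance = R·c = 6378.14 × 1.9666 ≈ 12544 km.

12544 km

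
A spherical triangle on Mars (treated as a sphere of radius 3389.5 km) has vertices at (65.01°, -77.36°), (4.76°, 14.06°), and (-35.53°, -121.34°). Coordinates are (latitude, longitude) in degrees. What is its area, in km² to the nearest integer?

31212699 km²

Side lengths (central angles): a = 2.2468, b = 1.8539, c = 1.5060 rad; semiperimeter s = 2.8033.
By l'Huilier's theorem, tan(E/4) = √[tan(s/2) tan((s−a)/2) tan((s−b)/2) tan((s−c)/2)], giving spherical excess E = 2.7168 rad.
Area = E·R² = 2.7168 × (3389.5)² ≈ 31212699 km².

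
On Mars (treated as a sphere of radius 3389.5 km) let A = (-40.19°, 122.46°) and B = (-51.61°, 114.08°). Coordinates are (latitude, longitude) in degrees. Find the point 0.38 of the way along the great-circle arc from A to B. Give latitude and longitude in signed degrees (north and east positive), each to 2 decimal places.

-44.60°, 119.67°

The central angle between A and B is δ = 0.2235 rad.
With f = 0.38, the slerp weights are sin((1−f)δ)/sin δ = 0.6232 and sin(fδ)/sin δ = 0.3827.
Weighted sum of the unit vectors: (0.6232)·(-0.4100,0.6446,-0.6453) + (0.3827)·(-0.2534,0.5670,-0.7838) = (-0.3525, 0.6187, -0.7021).
Converting back: φ = atan2(z, √(x²+y²)) = -44.60°, λ = atan2(y, x) = 119.67°.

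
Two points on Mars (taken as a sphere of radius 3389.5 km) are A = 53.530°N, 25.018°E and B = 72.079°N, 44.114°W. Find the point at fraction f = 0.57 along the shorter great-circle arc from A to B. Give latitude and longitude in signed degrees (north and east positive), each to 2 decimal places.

68.02°, -2.09°

The central angle between A and B is δ = 0.5911 rad.
With f = 0.57, the slerp weights are sin((1−f)δ)/sin δ = 0.4512 and sin(fδ)/sin δ = 0.5932.
Weighted sum of the unit vectors: (0.4512)·(0.5386,0.2514,0.8042) + (0.5932)·(0.2209,-0.2142,0.9515) = (0.3741, -0.0136, 0.9273).
Converting back: φ = atan2(z, √(x²+y²)) = 68.02°, λ = atan2(y, x) = -2.09°.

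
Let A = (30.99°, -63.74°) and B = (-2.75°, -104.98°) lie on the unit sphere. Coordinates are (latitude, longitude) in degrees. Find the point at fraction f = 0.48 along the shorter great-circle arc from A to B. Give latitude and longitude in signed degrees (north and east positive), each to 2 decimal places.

The central angle between A and B is δ = 0.9031 rad.
With f = 0.48, the slerp weights are sin((1−f)δ)/sin δ = 0.5763 and sin(fδ)/sin δ = 0.5349.
Weighted sum of the unit vectors: (0.5763)·(0.3793,-0.7688,0.5149) + (0.5349)·(-0.2582,-0.9649,-0.0480) = (0.0805, -0.9592, 0.2711).
Converting back: φ = atan2(z, √(x²+y²)) = 15.73°, λ = atan2(y, x) = -85.20°.

15.73°, -85.20°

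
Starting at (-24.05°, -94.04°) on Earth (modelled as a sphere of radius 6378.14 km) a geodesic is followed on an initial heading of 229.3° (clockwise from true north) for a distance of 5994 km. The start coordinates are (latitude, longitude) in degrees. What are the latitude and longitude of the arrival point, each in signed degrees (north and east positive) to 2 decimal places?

Angular distance δ = d/R = 5994/6378.14 = 0.93977 rad; initial bearing θ = 4.0020 rad.
sin φ₂ = sin φ₁ cos δ + cos φ₁ sin δ cos θ = (-0.4075)(0.5900) + (0.9132)(0.8074)(-0.6521) = -0.7212, so φ₂ = -46.16°.
Δλ = atan2(sin θ sin δ cos φ₁, cos δ − sin φ₁ sin φ₂) = atan2(-0.5590, 0.2960) = -62.095°.
λ₂ = -94.040° − 62.095° = -156.13°.

-46.16°, -156.13°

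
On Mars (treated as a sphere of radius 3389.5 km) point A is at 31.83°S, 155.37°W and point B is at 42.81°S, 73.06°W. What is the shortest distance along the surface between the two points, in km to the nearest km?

3773 km

Let φ₁ = -0.5555 rad, φ₂ = -0.7472 rad, and Δλ = 1.4366 rad.
Haversine: a = sin²(Δφ/2) + cos φ₁ cos φ₂ sin²(Δλ/2) = 0.0092 + (0.8496)(0.7336)(0.4331) = 0.27910.
Central angle c = 2·arcsin(√a) = 1.11318 rad.
Distance = R·c = 3389.5 × 1.1132 ≈ 3773 km.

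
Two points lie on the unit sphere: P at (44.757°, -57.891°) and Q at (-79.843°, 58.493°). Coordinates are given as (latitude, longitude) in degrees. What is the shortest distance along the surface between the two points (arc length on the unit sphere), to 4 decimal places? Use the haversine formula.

2.4169

In radians: φ₁ = 0.7812, φ₂ = -1.3935, Δλ = 116.384° = 2.0313 rad.
Haversine: a = sin²(Δφ/2) + cos φ₁ cos φ₂ sin²(Δλ/2) = 0.7839 + (0.7101)(0.1763)(0.7222) = 0.87436.
Central angle c = 2·arcsin(√a) = 2.41692 rad.
On the unit sphere the arc length equals the central angle: 2.4169.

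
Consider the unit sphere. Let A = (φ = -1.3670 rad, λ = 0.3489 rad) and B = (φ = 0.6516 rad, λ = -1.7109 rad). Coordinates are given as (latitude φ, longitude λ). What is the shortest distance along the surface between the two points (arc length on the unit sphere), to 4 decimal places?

2.3043

With latitudes φ₁ = -78.323°, φ₂ = 37.334° and longitude difference Δλ = -118.018°:
Haversine: a = sin²(Δφ/2) + cos φ₁ cos φ₂ sin²(Δλ/2) = 0.7165 + (0.2024)(0.7951)(0.7349) = 0.83475.
Central angle c = 2·arcsin(√a) = 2.30433 rad.
On the unit sphere the arc length equals the central angle: 2.3043.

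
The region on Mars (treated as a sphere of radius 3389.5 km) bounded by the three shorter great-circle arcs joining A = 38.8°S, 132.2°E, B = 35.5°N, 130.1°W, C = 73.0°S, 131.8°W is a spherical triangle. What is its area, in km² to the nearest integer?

Side lengths (central angles): a = 1.8938, b = 0.9577, c = 2.0363 rad; semiperimeter s = 2.4439.
By l'Huilier's theorem, tan(E/4) = √[tan(s/2) tan((s−a)/2) tan((s−b)/2) tan((s−c)/2)], giving spherical excess E = 1.4660 rad.
Area = E·R² = 1.4660 × (3389.5)² ≈ 16841959 km².

16841959 km²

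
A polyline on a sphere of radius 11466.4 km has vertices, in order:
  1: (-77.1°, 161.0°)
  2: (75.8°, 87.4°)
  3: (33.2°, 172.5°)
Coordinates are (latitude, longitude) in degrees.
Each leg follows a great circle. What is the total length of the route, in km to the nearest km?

Leg 1→2: central angle 2.7639 rad, distance 31691.9 km.
Leg 2→3: central angle 0.9904 rad, distance 11356.2 km.
Total: 31691.9 + 11356.2 ≈ 43048 km.

43048 km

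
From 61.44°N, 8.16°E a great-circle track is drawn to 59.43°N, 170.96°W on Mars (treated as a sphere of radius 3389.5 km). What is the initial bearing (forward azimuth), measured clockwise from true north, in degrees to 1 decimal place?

Δλ = -179.120° = -3.1262 rad.
y = sin Δλ · cos φ₂ = (-0.0154)(0.5086) = -0.0078
x = cos φ₁ sin φ₂ − sin φ₁ cos φ₂ cos Δλ = (0.4781)(0.8610) − (0.8783)(0.5086)(-0.9999) = 0.8583
θ = atan2(y, x) = -0.52°; adding 360° gives 359.5°.

359.5°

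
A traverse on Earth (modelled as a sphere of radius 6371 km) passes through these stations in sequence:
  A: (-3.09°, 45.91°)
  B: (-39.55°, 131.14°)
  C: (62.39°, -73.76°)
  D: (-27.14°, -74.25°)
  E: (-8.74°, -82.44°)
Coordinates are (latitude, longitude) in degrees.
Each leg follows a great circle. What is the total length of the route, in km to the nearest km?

Leg A→B: central angle 1.4723 rad, distance 9379.9 km.
Leg B→C: central angle 2.6646 rad, distance 16976.1 km.
Leg C→D: central angle 1.5626 rad, distance 9955.4 km.
Leg D→E: central angle 0.3484 rad, distance 2219.9 km.
Total: 9379.9 + 16976.1 + 9955.4 + 2219.9 ≈ 38531 km.

38531 km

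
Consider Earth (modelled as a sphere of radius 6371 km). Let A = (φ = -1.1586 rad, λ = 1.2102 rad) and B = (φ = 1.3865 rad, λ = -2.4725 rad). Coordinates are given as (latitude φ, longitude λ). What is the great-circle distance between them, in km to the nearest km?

18292 km

With latitudes φ₁ = -66.383°, φ₂ = 79.441° and longitude difference Δλ = 148.997°:
cos c = sin φ₁ sin φ₂ + cos φ₁ cos φ₂ cos Δλ = (-0.9162)(0.9831) + (0.4006)(0.1833)(-0.8571) = -0.96365,
so c = arccos(-0.96365) = 2.87116 rad.
Distance = R·c = 6371 × 2.8712 ≈ 18292 km.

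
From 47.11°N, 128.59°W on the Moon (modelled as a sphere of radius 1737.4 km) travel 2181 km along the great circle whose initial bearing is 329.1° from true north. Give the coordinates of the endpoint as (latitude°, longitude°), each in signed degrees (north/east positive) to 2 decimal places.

51.49°, 103.04°

Angular distance δ = d/R = 2181/1737.4 = 1.25532 rad; initial bearing θ = 5.7439 rad.
sin φ₂ = sin φ₁ cos δ + cos φ₁ sin δ cos θ = (0.7327)(0.3103) + (0.6806)(0.9506)(0.8581) = 0.7825, so φ₂ = 51.49°.
Δλ = atan2(sin θ sin δ cos φ₁, cos δ − sin φ₁ sin φ₂) = atan2(-0.3323, -0.2630) = -128.367°.
λ₂ = -128.590° − 128.367° = -256.96° → 103.04° after wrapping to (−180°, 180°].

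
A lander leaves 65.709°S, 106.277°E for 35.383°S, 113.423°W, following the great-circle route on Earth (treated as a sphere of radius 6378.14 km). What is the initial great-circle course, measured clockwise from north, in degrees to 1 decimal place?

With φ₁ = -1.1468, φ₂ = -0.6175, Δλ = 2.4487 rad, the forward-azimuth formula gives
θ = atan2( sin Δλ cos φ₂ , cos φ₁ sin φ₂ − sin φ₁ cos φ₂ cos Δλ ) = atan2(0.5208, -0.8100) = 147.26°.
So the initial bearing is 147.3°.

147.3°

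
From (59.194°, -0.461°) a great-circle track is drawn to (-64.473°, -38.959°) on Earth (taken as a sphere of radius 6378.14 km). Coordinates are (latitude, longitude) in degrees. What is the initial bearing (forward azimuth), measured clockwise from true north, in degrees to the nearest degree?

200°

Δλ = -38.498° = -0.6719 rad.
y = sin Δλ · cos φ₂ = (-0.6225)(0.4309) = -0.2683
x = cos φ₁ sin φ₂ − sin φ₁ cos φ₂ cos Δλ = (0.5121)(-0.9024) − (0.8589)(0.4309)(0.7826) = -0.7518
θ = atan2(y, x) = -160.36°; adding 360° gives 200°.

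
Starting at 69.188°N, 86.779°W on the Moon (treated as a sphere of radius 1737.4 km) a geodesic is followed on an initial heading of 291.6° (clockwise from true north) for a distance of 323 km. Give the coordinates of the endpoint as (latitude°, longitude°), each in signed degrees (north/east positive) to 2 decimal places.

70.53°, -117.82°

Angular distance δ = d/R = 323/1737.4 = 0.18591 rad; initial bearing θ = 5.0894 rad.
sin φ₂ = sin φ₁ cos δ + cos φ₁ sin δ cos θ = (0.9348)(0.9828) + (0.3553)(0.1848)(0.3681) = 0.9428, so φ₂ = 70.53°.
Δλ = atan2(sin θ sin δ cos φ₁, cos δ − sin φ₁ sin φ₂) = atan2(-0.0611, 0.1015) = -31.040°.
λ₂ = -86.779° − 31.040° = -117.82°.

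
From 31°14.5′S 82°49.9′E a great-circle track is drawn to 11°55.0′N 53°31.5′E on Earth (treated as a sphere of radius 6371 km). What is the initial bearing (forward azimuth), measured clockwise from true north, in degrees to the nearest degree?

Δλ = -29.307° = -0.5115 rad.
y = sin Δλ · cos φ₂ = (-0.4895)(0.9784) = -0.4789
x = cos φ₁ sin φ₂ − sin φ₁ cos φ₂ cos Δλ = (0.8550)(0.2065) − (-0.5186)(0.9784)(0.8720) = 0.6191
θ = atan2(y, x) = -37.73°; adding 360° gives 322°.

322°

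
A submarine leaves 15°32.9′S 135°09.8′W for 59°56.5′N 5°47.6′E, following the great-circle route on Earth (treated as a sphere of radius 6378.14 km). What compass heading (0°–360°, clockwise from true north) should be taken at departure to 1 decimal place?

With φ₁ = -0.2714, φ₂ = 1.0462, Δλ = 2.4602 rad, the forward-azimuth formula gives
θ = atan2( sin Δλ cos φ₂ , cos φ₁ sin φ₂ − sin φ₁ cos φ₂ cos Δλ ) = atan2(0.3155, 0.7296) = 23.39°.
So the initial bearing is 23.4°.

23.4°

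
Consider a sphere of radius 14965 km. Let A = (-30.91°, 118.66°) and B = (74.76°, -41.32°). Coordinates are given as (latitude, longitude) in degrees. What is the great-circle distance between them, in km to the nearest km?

Let φ₁ = -0.5395 rad, φ₂ = 1.3048 rad, and Δλ = -2.7922 rad.
cos c = sin φ₁ sin φ₂ + cos φ₁ cos φ₂ cos Δλ = (-0.5137)(0.9648) + (0.8580)(0.2629)(-0.9396) = -0.70753,
so c = arccos(-0.70753) = 2.35679 rad.
Distance = R·c = 14965 × 2.3568 ≈ 35269 km.

35269 km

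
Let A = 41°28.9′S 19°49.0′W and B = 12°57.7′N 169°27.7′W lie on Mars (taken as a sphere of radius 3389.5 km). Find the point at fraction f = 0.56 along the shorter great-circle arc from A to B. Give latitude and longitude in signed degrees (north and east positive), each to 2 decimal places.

Central angle δ = 2.4632 rad. Interpolating on the sphere with fraction f = 0.56:
P = [sin((1−f)δ)·A + sin(fδ)·B] / sin δ = 1.4082·A + 1.5644·B in Cartesian coordinates,
giving P = (-0.5063, -0.6365, -0.5819), i.e. latitude -35.58°, longitude -128.50°.

-35.58°, -128.50°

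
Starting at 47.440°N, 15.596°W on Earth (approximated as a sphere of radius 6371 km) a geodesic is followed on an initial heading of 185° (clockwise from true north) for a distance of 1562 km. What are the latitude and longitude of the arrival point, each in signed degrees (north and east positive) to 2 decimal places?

Angular distance δ = d/R = 1562/6371 = 0.24517 rad; initial bearing θ = 3.2289 rad.
sin φ₂ = sin φ₁ cos δ + cos φ₁ sin δ cos θ = (0.7366)(0.9701) + (0.6764)(0.2427)(-0.9962) = 0.5510, so φ₂ = 33.44°.
Δλ = atan2(sin θ sin δ cos φ₁, cos δ − sin φ₁ sin φ₂) = atan2(-0.0143, 0.5642) = -1.453°.
λ₂ = -15.596° − 1.453° = -17.05°.

33.44°, -17.05°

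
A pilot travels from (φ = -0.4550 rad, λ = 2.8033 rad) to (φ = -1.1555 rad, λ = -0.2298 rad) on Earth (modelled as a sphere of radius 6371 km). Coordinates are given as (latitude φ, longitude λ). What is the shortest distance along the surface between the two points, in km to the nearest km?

With latitudes φ₁ = -26.070°, φ₂ = -66.205° and longitude difference Δλ = -173.784°:
cos c = sin φ₁ sin φ₂ + cos φ₁ cos φ₂ cos Δλ = (-0.4395)(-0.9150) + (0.8983)(0.4035)(-0.9941) = 0.04182,
so c = arccos(0.04182) = 1.52896 rad.
Distance = R·c = 6371 × 1.5290 ≈ 9741 km.

9741 km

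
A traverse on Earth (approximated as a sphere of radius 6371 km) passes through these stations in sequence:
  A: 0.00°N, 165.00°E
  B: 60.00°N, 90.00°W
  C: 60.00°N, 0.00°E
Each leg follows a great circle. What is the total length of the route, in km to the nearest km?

15439 km

Leg A→B: central angle 1.7006 rad, distance 10834.3 km.
Leg B→C: central angle 0.7227 rad, distance 4604.5 km.
Total: 10834.3 + 4604.5 ≈ 15439 km.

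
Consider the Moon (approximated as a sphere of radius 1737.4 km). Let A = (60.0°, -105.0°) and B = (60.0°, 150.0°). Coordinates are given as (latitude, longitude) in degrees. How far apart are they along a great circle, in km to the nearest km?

With latitudes φ₁ = 60.000°, φ₂ = 60.000° and longitude difference Δλ = -105.000°:
cos c = sin φ₁ sin φ₂ + cos φ₁ cos φ₂ cos Δλ = (0.8660)(0.8660) + (0.5000)(0.5000)(-0.2588) = 0.68530,
so c = arccos(0.68530) = 0.81579 rad.
Distance = R·c = 1737.4 × 0.8158 ≈ 1417 km.

1417 km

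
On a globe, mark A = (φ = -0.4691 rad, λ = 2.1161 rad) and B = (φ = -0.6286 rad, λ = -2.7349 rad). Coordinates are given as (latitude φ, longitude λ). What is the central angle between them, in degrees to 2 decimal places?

Let φ₁ = -0.4691 rad, φ₂ = -0.6286 rad, and Δλ = 1.4322 rad.
Haversine: a = sin²(Δφ/2) + cos φ₁ cos φ₂ sin²(Δλ/2) = 0.0063 + (0.8920)(0.8089)(0.4309) = 0.31724.
Central angle c = 2·arcsin(√a) = 1.19661 rad.
So the angular separation is 68.56°.

68.56°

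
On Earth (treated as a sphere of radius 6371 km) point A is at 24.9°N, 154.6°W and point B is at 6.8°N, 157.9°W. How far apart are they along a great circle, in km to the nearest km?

2043 km

In radians: φ₁ = 0.4346, φ₂ = 0.1187, Δλ = -3.300° = -0.0576 rad.
cos c = sin φ₁ sin φ₂ + cos φ₁ cos φ₂ cos Δλ = (0.4210)(0.1184) + (0.9070)(0.9930)(0.9983) = 0.94902,
so c = arccos(0.94902) = 0.32068 rad.
Distance = R·c = 6371 × 0.3207 ≈ 2043 km.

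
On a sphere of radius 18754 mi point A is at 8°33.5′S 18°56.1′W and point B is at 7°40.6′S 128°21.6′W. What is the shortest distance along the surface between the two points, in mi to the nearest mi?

In radians: φ₁ = -0.1494, φ₂ = -0.1340, Δλ = -109.425° = -1.9098 rad.
cos c = sin φ₁ sin φ₂ + cos φ₁ cos φ₂ cos Δλ = (-0.1488)(-0.1336) + (0.9889)(0.9910)(-0.3326) = -0.30604,
so c = arccos(-0.30604) = 1.88183 rad.
Distance = R·c = 18754 × 1.8818 ≈ 35292 mi.

35292 mi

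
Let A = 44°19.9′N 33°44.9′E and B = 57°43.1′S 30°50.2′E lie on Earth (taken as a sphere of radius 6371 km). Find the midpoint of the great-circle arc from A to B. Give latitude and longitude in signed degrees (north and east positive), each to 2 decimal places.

The central angle between A and B is δ = 1.7816 rad.
With f = 0.5, the slerp weights are sin((1−f)δ)/sin δ = 0.7952 and sin(fδ)/sin δ = 0.7952.
Weighted sum of the unit vectors: (0.7952)·(0.5948,0.3974,0.6988) + (0.7952)·(0.4586,0.2738,-0.8454) = (0.8376, 0.5337, -0.1166).
Converting back: φ = atan2(z, √(x²+y²)) = -6.70°, λ = atan2(y, x) = 32.50°.

-6.70°, 32.50°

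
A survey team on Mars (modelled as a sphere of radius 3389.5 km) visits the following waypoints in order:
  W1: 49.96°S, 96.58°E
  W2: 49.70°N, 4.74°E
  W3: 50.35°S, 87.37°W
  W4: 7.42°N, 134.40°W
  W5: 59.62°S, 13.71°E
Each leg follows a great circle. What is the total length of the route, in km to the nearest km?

26433 km

Leg W1→W2: central angle 2.2109 rad, distance 7493.7 km.
Leg W2→W3: central angle 2.2173 rad, distance 7515.6 km.
Leg W3→W4: central angle 1.2325 rad, distance 4177.6 km.
Leg W4→W5: central angle 2.1379 rad, distance 7246.5 km.
Total: 7493.7 + 7515.6 + 4177.6 + 7246.5 ≈ 26433 km.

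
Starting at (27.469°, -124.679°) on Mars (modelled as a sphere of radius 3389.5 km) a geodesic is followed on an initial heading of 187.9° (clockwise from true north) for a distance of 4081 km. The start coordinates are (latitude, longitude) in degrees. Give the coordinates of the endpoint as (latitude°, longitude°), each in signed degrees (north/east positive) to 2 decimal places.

Angular distance δ = d/R = 4081/3389.5 = 1.20401 rad; initial bearing θ = 3.2795 rad.
sin φ₂ = sin φ₁ cos δ + cos φ₁ sin δ cos θ = (0.4613)(0.3586) + (0.8873)(0.9335)(-0.9905) = -0.6550, so φ₂ = -40.92°.
Δλ = atan2(sin θ sin δ cos φ₁, cos δ − sin φ₁ sin φ₂) = atan2(-0.1138, 0.6607) = -9.776°.
λ₂ = -124.679° − 9.776° = -134.45°.

-40.92°, -134.45°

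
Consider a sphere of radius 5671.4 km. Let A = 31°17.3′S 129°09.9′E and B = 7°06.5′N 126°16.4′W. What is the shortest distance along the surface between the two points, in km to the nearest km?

In radians: φ₁ = -0.5461, φ₂ = 0.1241, Δλ = 104.562° = 1.8249 rad.
cos c = sin φ₁ sin φ₂ + cos φ₁ cos φ₂ cos Δλ = (-0.5193)(0.1237) + (0.8546)(0.9923)(-0.2514) = -0.27747,
so c = arccos(-0.27747) = 1.85196 rad.
Distance = R·c = 5671.4 × 1.8520 ≈ 10503 km.

10503 km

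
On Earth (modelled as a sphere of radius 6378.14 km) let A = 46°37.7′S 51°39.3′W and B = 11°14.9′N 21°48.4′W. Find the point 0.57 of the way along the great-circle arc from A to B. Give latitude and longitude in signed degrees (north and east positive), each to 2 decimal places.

The central angle between A and B is δ = 1.1125 rad.
With f = 0.57, the slerp weights are sin((1−f)δ)/sin δ = 0.5133 and sin(fδ)/sin δ = 0.6607.
Weighted sum of the unit vectors: (0.5133)·(0.4260,-0.5386,-0.7269) + (0.6607)·(0.9106,-0.3643,0.1951) = (0.8203, -0.5172, -0.2443).
Converting back: φ = atan2(z, √(x²+y²)) = -14.14°, λ = atan2(y, x) = -32.23°.

-14.14°, -32.23°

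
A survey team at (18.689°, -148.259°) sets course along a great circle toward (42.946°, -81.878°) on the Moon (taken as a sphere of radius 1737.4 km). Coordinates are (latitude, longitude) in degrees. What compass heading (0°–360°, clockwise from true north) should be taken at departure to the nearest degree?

With φ₁ = 0.3262, φ₂ = 0.7495, Δλ = 1.1586 rad, the forward-azimuth formula gives
θ = atan2( sin Δλ cos φ₂ , cos φ₁ sin φ₂ − sin φ₁ cos φ₂ cos Δλ ) = atan2(0.6707, 0.5514) = 50.57°.
So the initial bearing is 51°.

51°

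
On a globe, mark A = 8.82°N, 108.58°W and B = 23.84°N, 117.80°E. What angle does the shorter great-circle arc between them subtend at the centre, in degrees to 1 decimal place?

Let φ₁ = 0.1539 rad, φ₂ = 0.4161 rad, and Δλ = -2.3321 rad.
Haversine: a = sin²(Δφ/2) + cos φ₁ cos φ₂ sin²(Δλ/2) = 0.0171 + (0.9882)(0.9147)(0.8449) = 0.78079.
Central angle c = 2·arcsin(√a) = 2.16708 rad.
So the angular separation is 124.2°.

124.2°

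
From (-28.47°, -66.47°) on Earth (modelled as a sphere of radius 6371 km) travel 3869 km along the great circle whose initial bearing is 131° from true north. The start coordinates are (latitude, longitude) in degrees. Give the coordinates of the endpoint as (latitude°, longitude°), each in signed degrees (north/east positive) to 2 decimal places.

Angular distance δ = d/R = 3869/6371 = 0.60728 rad; initial bearing θ = 2.2864 rad.
sin φ₂ = sin φ₁ cos δ + cos φ₁ sin δ cos θ = (-0.4767)(0.8212) + (0.8791)(0.5706)(-0.6561) = -0.7206, so φ₂ = -46.10°.
Δλ = atan2(sin θ sin δ cos φ₁, cos δ − sin φ₁ sin φ₂) = atan2(0.3786, 0.4777) = 38.397°.
λ₂ = -66.470° + 38.397° = -28.07°.

-46.10°, -28.07°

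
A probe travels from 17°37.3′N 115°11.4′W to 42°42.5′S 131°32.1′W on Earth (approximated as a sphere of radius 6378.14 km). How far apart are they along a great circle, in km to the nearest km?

6922 km

Let φ₁ = 0.3076 rad, φ₂ = -0.7454 rad, and Δλ = -0.2853 rad.
cos c = sin φ₁ sin φ₂ + cos φ₁ cos φ₂ cos Δλ = (0.3027)(-0.6783) + (0.9531)(0.7348)(0.9596) = 0.46670,
so c = arccos(0.46670) = 1.08524 rad.
Distance = R·c = 6378.14 × 1.0852 ≈ 6922 km.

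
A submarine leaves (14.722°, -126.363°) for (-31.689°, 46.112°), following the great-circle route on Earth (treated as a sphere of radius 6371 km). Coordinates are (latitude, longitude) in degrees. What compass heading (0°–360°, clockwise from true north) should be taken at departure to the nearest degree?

With φ₁ = 0.2569, φ₂ = -0.5531, Δλ = 3.0103 rad, the forward-azimuth formula gives
θ = atan2( sin Δλ cos φ₂ , cos φ₁ sin φ₂ − sin φ₁ cos φ₂ cos Δλ ) = atan2(0.1114, -0.2937) = 159.22°.
So the initial bearing is 159°.

159°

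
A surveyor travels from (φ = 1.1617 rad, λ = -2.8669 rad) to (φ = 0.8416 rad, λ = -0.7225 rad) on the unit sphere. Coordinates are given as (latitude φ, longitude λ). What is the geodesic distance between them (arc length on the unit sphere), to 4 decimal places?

0.9999

In radians: φ₁ = 1.1617, φ₂ = 0.8416, Δλ = 122.865° = 2.1444 rad.
cos c = sin φ₁ sin φ₂ + cos φ₁ cos φ₂ cos Δλ = (0.9175)(0.7457) + (0.3978)(0.6663)(-0.5427) = 0.54035,
so c = arccos(0.54035) = 0.99994 rad.
On the unit sphere the arc length equals the central angle: 0.9999.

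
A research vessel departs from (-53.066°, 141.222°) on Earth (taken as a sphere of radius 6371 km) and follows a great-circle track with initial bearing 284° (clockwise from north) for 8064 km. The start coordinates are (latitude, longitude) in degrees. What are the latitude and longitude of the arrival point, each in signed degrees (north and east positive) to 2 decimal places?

-5.82°, 72.74°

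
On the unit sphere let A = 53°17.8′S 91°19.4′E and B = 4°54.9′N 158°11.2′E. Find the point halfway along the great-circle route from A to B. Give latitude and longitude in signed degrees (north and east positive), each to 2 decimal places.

-27.97°, 134.13°

Central angle δ = 1.4047 rad. Interpolating on the sphere with fraction f = 0.5:
P = [sin((1−f)δ)·A + sin(fδ)·B] / sin δ = 0.6550·A + 0.6550·B in Cartesian coordinates,
giving P = (-0.6149, 0.6339, -0.4691), i.e. latitude -27.97°, longitude 134.13°.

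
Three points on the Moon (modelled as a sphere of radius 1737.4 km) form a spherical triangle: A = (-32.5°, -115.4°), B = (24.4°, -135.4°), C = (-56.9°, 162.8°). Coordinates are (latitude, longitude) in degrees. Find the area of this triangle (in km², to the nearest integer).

Side lengths (central angles): a = 1.6821, b = 1.0289, c = 1.0474 rad; semiperimeter s = 1.8792.
By l'Huilier's theorem, tan(E/4) = √[tan(s/2) tan((s−a)/2) tan((s−b)/2) tan((s−c)/2)], giving spherical excess E = 0.6520 rad.
Area = E·R² = 0.6520 × (1737.4)² ≈ 1968194 km².

1968194 km²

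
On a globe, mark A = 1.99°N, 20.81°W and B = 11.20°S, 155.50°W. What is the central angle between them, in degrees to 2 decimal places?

134.12°

In radians: φ₁ = 0.0347, φ₂ = -0.1955, Δλ = -134.690° = -2.3508 rad.
cos c = sin φ₁ sin φ₂ + cos φ₁ cos φ₂ cos Δλ = (0.0347)(-0.1942) + (0.9994)(0.9810)(-0.7033) = -0.69621,
so c = arccos(-0.69621) = 2.34089 rad.
So the angular separation is 134.12°.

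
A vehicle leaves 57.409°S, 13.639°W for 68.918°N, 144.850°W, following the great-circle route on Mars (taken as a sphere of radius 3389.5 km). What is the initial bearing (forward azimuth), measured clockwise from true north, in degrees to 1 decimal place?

318.2°

With φ₁ = -1.0020, φ₂ = 1.2028, Δλ = -2.2901 rad, the forward-azimuth formula gives
θ = atan2( sin Δλ cos φ₂ , cos φ₁ sin φ₂ − sin φ₁ cos φ₂ cos Δλ ) = atan2(-0.2706, 0.3029) = -41.77°.
Adding 360° brings this into [0°, 360°): 318.2°.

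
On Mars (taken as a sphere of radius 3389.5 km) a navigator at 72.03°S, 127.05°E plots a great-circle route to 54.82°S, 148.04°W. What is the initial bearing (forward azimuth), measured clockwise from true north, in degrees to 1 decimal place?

109.5°

With φ₁ = -1.2572, φ₂ = -0.9568, Δλ = 1.4820 rad, the forward-azimuth formula gives
θ = atan2( sin Δλ cos φ₂ , cos φ₁ sin φ₂ − sin φ₁ cos φ₂ cos Δλ ) = atan2(0.5739, -0.2035) = 109.53°.
So the initial bearing is 109.5°.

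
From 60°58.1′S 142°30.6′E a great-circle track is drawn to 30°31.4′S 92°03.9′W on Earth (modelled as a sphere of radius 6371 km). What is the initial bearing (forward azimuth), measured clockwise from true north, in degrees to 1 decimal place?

134.2°

Δλ = 125.425° = 2.1891 rad.
y = sin Δλ · cos φ₂ = (0.8149)(0.8614) = 0.7020
x = cos φ₁ sin φ₂ − sin φ₁ cos φ₂ cos Δλ = (0.4853)(-0.5079) − (-0.8744)(0.8614)(-0.5796) = -0.6830
θ = atan2(y, x) = 134.22°, so the bearing is 134.2°.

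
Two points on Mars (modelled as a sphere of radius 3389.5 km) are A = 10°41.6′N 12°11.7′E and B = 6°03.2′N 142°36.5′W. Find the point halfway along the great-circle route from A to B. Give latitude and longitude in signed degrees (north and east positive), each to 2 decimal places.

34.00°, -66.74°

Central angle δ = 2.6152 rad. Interpolating on the sphere with fraction f = 0.5:
P = [sin((1−f)δ)·A + sin(fδ)·B] / sin δ = 1.9218·A + 1.9218·B in Cartesian coordinates,
giving P = (0.3274, -0.7616, 0.5592), i.e. latitude 34.00°, longitude -66.74°.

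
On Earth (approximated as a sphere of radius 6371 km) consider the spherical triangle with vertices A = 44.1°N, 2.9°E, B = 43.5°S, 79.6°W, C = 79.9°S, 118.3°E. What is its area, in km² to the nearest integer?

Side lengths (central angles): a = 0.9805, b = 2.4026, c = 1.9944 rad; semiperimeter s = 2.6887.
By l'Huilier's theorem, tan(E/4) = √[tan(s/2) tan((s−a)/2) tan((s−b)/2) tan((s−c)/2)], giving spherical excess E = 1.8852 rad.
Area = E·R² = 1.8852 × (6371)² ≈ 76518006 km².

76518006 km²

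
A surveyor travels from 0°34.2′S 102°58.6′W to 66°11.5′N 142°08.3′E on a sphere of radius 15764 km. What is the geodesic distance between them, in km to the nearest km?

27598 km

In radians: φ₁ = -0.0099, φ₂ = 1.1553, Δλ = -114.885° = -2.0051 rad.
cos c = sin φ₁ sin φ₂ + cos φ₁ cos φ₂ cos Δλ = (-0.0099)(0.9149) + (1.0000)(0.4037)(-0.4208) = -0.17896,
so c = arccos(-0.17896) = 1.75073 rad.
Distance = R·c = 15764 × 1.7507 ≈ 27598 km.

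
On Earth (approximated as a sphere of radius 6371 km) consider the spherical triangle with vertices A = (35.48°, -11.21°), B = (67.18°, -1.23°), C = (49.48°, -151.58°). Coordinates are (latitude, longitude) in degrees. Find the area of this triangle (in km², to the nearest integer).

Side lengths (central angles): a = 1.0682, b = 1.5370, c = 0.5623 rad; semiperimeter s = 1.5838.
By l'Huilier's theorem, tan(E/4) = √[tan(s/2) tan((s−a)/2) tan((s−b)/2) tan((s−c)/2)], giving spherical excess E = 0.2363 rad.
Area = E·R² = 0.2363 × (6371)² ≈ 9590865 km².

9590865 km²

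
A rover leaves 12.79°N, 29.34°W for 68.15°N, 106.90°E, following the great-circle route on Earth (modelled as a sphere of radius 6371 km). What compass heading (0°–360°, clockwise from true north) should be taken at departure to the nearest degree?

15°

Δλ = 136.240° = 2.3778 rad.
y = sin Δλ · cos φ₂ = (0.6916)(0.3722) = 0.2574
x = cos φ₁ sin φ₂ − sin φ₁ cos φ₂ cos Δλ = (0.9752)(0.9282) − (0.2214)(0.3722)(-0.7222) = 0.9646
θ = atan2(y, x) = 14.94°, so the bearing is 15°.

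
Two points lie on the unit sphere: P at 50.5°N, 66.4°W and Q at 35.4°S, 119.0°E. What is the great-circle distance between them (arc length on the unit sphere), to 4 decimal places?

With latitudes φ₁ = 50.500°, φ₂ = -35.400° and longitude difference Δλ = -174.600°:
cos c = sin φ₁ sin φ₂ + cos φ₁ cos φ₂ cos Δλ = (0.7716)(-0.5793) + (0.6361)(0.8151)(-0.9956) = -0.96317,
so c = arccos(-0.96317) = 2.86935 rad.
On the unit sphere the arc length equals the central angle: 2.8694.

2.8694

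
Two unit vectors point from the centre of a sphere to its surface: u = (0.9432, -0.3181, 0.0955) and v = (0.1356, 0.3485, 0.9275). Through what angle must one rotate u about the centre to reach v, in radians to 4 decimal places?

1.4650 rad

u·v = 0.1056; |u| = 1.0000, |v| = 1.0000.
cos θ = (u·v)/(|u||v|) = 0.1056, so θ = 1.4650 rad.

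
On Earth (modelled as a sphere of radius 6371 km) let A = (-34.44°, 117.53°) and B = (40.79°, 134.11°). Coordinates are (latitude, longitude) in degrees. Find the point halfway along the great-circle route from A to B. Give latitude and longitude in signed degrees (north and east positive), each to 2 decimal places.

3.21°, 125.46°

Central angle δ = 1.3398 rad. Interpolating on the sphere with fraction f = 0.5:
P = [sin((1−f)δ)·A + sin(fδ)·B] / sin δ = 0.6378·A + 0.6378·B in Cartesian coordinates,
giving P = (-0.5793, 0.8132, 0.0560), i.e. latitude 3.21°, longitude 125.46°.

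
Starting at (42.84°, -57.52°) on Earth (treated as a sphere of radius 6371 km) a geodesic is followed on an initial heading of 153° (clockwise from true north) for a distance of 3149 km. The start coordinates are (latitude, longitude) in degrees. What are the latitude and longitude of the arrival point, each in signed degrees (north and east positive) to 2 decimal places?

Angular distance δ = d/R = 3149/6371 = 0.49427 rad; initial bearing θ = 2.6704 rad.
sin φ₂ = sin φ₁ cos δ + cos φ₁ sin δ cos θ = (0.6800)(0.8803) + (0.7333)(0.4744)(-0.8910) = 0.2886, so φ₂ = 16.78°.
Δλ = atan2(sin θ sin δ cos φ₁, cos δ − sin φ₁ sin φ₂) = atan2(0.1579, 0.6841) = 12.999°.
λ₂ = -57.520° + 12.999° = -44.52°.

16.78°, -44.52°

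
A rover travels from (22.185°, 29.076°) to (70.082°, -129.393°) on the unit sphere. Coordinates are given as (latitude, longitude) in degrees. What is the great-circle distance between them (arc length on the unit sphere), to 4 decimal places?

In radians: φ₁ = 0.3872, φ₂ = 1.2232, Δλ = -158.469° = -2.7658 rad.
Haversine: a = sin²(Δφ/2) + cos φ₁ cos φ₂ sin²(Δλ/2) = 0.1648 + (0.9260)(0.3407)(0.9651) = 0.46922.
Central angle c = 2·arcsin(√a) = 1.50919 rad.
On the unit sphere the arc length equals the central angle: 1.5092.

1.5092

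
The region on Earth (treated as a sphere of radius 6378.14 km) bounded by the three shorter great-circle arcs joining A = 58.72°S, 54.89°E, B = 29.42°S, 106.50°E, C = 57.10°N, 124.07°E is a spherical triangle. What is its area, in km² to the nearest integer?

21599689 km²

Side lengths (central angles): a = 1.5322, b = 2.2361, c = 0.7945 rad; semiperimeter s = 2.2814.
By l'Huilier's theorem, tan(E/4) = √[tan(s/2) tan((s−a)/2) tan((s−b)/2) tan((s−c)/2)], giving spherical excess E = 0.5310 rad.
Area = E·R² = 0.5310 × (6378.14)² ≈ 21599689 km².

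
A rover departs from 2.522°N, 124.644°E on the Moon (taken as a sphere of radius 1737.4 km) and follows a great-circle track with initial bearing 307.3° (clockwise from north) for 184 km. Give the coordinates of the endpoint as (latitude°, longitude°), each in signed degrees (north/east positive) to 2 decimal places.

6.19°, 119.79°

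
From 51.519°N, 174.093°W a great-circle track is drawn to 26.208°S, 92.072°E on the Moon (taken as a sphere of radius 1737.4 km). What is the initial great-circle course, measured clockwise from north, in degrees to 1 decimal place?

255.7°

Δλ = -93.835° = -1.6377 rad.
y = sin Δλ · cos φ₂ = (-0.9978)(0.8972) = -0.8952
x = cos φ₁ sin φ₂ − sin φ₁ cos φ₂ cos Δλ = (0.6223)(-0.4416) − (0.7828)(0.8972)(-0.0669) = -0.2278
θ = atan2(y, x) = -104.28°; adding 360° gives 255.7°.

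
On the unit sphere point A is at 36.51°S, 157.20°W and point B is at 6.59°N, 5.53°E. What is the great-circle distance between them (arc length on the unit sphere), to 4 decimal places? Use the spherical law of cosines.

Let φ₁ = -0.6372 rad, φ₂ = 0.1150 rad, and Δλ = 2.8402 rad.
cos c = sin φ₁ sin φ₂ + cos φ₁ cos φ₂ cos Δλ = (-0.5950)(0.1148) + (0.8038)(0.9934)(-0.9549) = -0.83073,
so c = arccos(-0.83073) = 2.55121 rad.
On the unit sphere the arc length equals the central angle: 2.5512.

2.5512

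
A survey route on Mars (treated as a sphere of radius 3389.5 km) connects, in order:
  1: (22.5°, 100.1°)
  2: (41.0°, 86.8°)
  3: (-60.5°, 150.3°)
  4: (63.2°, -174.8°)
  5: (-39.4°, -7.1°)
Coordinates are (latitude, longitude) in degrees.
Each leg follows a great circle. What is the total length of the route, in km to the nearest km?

Leg 1→2: central angle 0.3774 rad, distance 1279.2 km.
Leg 2→3: central angle 1.9880 rad, distance 6738.2 km.
Leg 3→4: central angle 2.2078 rad, distance 7483.3 km.
Leg 4→5: central angle 2.7068 rad, distance 9174.7 km.
Total: 1279.2 + 6738.2 + 7483.3 + 9174.7 ≈ 24675 km.

24675 km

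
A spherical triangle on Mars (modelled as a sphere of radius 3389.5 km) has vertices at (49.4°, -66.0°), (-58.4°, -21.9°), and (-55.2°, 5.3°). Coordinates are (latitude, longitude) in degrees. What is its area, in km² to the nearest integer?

4467395 km²

Side lengths (central angles): a = 0.2639, b = 2.0995, c = 1.9843 rad; semiperimeter s = 2.1739.
By l'Huilier's theorem, tan(E/4) = √[tan(s/2) tan((s−a)/2) tan((s−b)/2) tan((s−c)/2)], giving spherical excess E = 0.3889 rad.
Area = E·R² = 0.3889 × (3389.5)² ≈ 4467395 km².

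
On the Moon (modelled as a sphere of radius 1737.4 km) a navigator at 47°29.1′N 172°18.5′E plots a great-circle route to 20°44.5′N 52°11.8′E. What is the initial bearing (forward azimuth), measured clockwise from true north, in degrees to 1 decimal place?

305.9°

With φ₁ = 0.8288, φ₂ = 0.3620, Δλ = -2.0963 rad, the forward-azimuth formula gives
θ = atan2( sin Δλ cos φ₂ , cos φ₁ sin φ₂ − sin φ₁ cos φ₂ cos Δλ ) = atan2(-0.8090, 0.5852) = -54.12°.
Adding 360° brings this into [0°, 360°): 305.9°.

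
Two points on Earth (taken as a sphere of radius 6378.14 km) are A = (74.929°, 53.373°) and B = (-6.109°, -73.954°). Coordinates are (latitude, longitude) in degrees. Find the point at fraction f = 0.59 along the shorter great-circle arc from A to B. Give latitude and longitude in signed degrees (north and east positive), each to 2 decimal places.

The central angle between A and B is δ = 1.8333 rad.
With f = 0.59, the slerp weights are sin((1−f)δ)/sin δ = 0.7071 and sin(fδ)/sin δ = 0.9141.
Weighted sum of the unit vectors: (0.7071)·(0.1551,0.2087,0.9656) + (0.9141)·(0.2748,-0.9556,-0.1064) = (0.3609, -0.7259, 0.5855).
Converting back: φ = atan2(z, √(x²+y²)) = 35.84°, λ = atan2(y, x) = -63.56°.

35.84°, -63.56°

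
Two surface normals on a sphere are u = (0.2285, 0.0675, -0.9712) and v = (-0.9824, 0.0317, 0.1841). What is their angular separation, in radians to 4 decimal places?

1.9836 rad

u·v = -0.4011; |u| = 1.0000, |v| = 1.0000.
cos θ = (u·v)/(|u||v|) = -0.4011, so θ = 1.9836 rad.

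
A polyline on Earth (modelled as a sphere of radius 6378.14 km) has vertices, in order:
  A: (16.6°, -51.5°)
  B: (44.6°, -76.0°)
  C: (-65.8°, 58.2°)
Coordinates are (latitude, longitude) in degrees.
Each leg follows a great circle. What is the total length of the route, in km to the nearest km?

Leg A→B: central angle 0.6067 rad, distance 3869.9 km.
Leg B→C: central angle 2.5754 rad, distance 16426.1 km.
Total: 3869.9 + 16426.1 ≈ 20296 km.

20296 km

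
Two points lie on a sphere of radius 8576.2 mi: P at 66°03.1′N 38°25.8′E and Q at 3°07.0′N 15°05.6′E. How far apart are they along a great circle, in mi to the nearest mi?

9737 mi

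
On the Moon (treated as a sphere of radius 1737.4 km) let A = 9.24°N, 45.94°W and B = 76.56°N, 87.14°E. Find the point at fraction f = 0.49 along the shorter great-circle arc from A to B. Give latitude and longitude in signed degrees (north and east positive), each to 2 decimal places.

52.41°, -34.77°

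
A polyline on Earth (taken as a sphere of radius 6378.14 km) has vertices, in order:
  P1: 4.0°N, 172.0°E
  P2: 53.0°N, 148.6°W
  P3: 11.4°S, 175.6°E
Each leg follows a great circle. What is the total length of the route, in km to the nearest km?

14471 km

Leg P1→P2: central angle 1.0244 rad, distance 6533.7 km.
Leg P2→P3: central angle 1.2444 rad, distance 7937.0 km.
Total: 6533.7 + 7937.0 ≈ 14471 km.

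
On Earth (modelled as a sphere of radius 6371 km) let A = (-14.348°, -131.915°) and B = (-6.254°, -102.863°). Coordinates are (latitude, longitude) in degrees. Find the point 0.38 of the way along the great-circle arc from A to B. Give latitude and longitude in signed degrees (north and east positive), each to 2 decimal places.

Central angle δ = 0.5179 rad. Interpolating on the sphere with fraction f = 0.38:
P = [sin((1−f)δ)·A + sin(fδ)·B] / sin δ = 0.6375·A + 0.3950·B in Cartesian coordinates,
giving P = (-0.5000, -0.8424, -0.2010), i.e. latitude -11.60°, longitude -120.69°.

-11.60°, -120.69°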